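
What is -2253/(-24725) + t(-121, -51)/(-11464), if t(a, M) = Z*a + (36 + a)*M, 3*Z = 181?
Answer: 37179847/106292775 ≈ 0.34979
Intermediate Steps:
Z = 181/3 (Z = (⅓)*181 = 181/3 ≈ 60.333)
t(a, M) = 181*a/3 + M*(36 + a) (t(a, M) = 181*a/3 + (36 + a)*M = 181*a/3 + M*(36 + a))
-2253/(-24725) + t(-121, -51)/(-11464) = -2253/(-24725) + (36*(-51) + (181/3)*(-121) - 51*(-121))/(-11464) = -2253*(-1/24725) + (-1836 - 21901/3 + 6171)*(-1/11464) = 2253/24725 - 8896/3*(-1/11464) = 2253/24725 + 1112/4299 = 37179847/106292775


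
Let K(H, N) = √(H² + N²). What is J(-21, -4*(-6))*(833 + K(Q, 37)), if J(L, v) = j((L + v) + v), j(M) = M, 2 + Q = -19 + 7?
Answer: 22491 + 27*√1565 ≈ 23559.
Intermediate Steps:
Q = -14 (Q = -2 + (-19 + 7) = -2 - 12 = -14)
J(L, v) = L + 2*v (J(L, v) = (L + v) + v = L + 2*v)
J(-21, -4*(-6))*(833 + K(Q, 37)) = (-21 + 2*(-4*(-6)))*(833 + √((-14)² + 37²)) = (-21 + 2*24)*(833 + √(196 + 1369)) = (-21 + 48)*(833 + √1565) = 27*(833 + √1565) = 22491 + 27*√1565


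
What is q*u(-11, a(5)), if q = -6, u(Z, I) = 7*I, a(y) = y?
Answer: -210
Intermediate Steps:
q*u(-11, a(5)) = -42*5 = -6*35 = -210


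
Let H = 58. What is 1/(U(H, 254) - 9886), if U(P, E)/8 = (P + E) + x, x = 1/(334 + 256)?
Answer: -295/2180046 ≈ -0.00013532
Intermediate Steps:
x = 1/590 ≈ 0.0016949
U(P, E) = 4/295 + 8*E + 8*P (U(P, E) = 8*((P + E) + 1/590) = 8*((E + P) + 1/590) = 8*(1/590 + E + P) = 4/295 + 8*E + 8*P)
1/(U(H, 254) - 9886) = 1/((4/295 + 8*254 + 8*58) - 9886) = 1/((4/295 + 2032 + 464) - 9886) = 1/(736324/295 - 9886) = 1/(-2180046/295) = -295/2180046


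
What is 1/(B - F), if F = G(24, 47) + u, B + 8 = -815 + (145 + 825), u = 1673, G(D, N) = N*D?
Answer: -1/2654 ≈ -0.00037679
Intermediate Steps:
G(D, N) = D*N
B = 147 (B = -8 + (-815 + (145 + 825)) = -8 + (-815 + 970) = -8 + 155 = 147)
F = 2801 (F = 24*47 + 1673 = 1128 + 1673 = 2801)
1/(B - F) = 1/(147 - 1*2801) = 1/(147 - 2801) = 1/(-2654) = -1/2654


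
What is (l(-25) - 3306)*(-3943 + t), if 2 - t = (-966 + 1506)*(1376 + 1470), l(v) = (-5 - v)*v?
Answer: 5864212486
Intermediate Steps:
l(v) = v*(-5 - v)
t = -1536838 (t = 2 - (-966 + 1506)*(1376 + 1470) = 2 - 540*2846 = 2 - 1*1536840 = 2 - 1536840 = -1536838)
(l(-25) - 3306)*(-3943 + t) = (-1*(-25)*(5 - 25) - 3306)*(-3943 - 1536838) = (-1*(-25)*(-20) - 3306)*(-1540781) = (-500 - 3306)*(-1540781) = -3806*(-1540781) = 5864212486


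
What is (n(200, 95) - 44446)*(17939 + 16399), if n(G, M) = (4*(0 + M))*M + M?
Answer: -283322838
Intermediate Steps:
n(G, M) = M + 4*M² (n(G, M) = (4*M)*M + M = 4*M² + M = M + 4*M²)
(n(200, 95) - 44446)*(17939 + 16399) = (95*(1 + 4*95) - 44446)*(17939 + 16399) = (95*(1 + 380) - 44446)*34338 = (95*381 - 44446)*34338 = (36195 - 44446)*34338 = -8251*34338 = -283322838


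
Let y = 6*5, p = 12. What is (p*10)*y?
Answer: 3600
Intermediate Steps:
y = 30
(p*10)*y = (12*10)*30 = 120*30 = 3600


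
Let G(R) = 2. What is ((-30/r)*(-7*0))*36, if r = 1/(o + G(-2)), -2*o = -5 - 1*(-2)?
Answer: 0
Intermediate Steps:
o = 3/2 (o = -(-5 - 1*(-2))/2 = -(-5 + 2)/2 = -1/2*(-3) = 3/2 ≈ 1.5000)
r = 2/7 (r = 1/(3/2 + 2) = 1/(7/2) = 2/7 ≈ 0.28571)
((-30/r)*(-7*0))*36 = ((-30/2/7)*(-7*0))*36 = (-30*7/2*0)*36 = -105*0*36 = 0*36 = 0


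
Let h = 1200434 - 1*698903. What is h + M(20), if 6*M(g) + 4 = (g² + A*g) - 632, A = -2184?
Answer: 1482635/3 ≈ 4.9421e+5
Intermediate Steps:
h = 501531 (h = 1200434 - 698903 = 501531)
M(g) = -106 - 364*g + g²/6 (M(g) = -⅔ + ((g² - 2184*g) - 632)/6 = -⅔ + (-632 + g² - 2184*g)/6 = -⅔ + (-316/3 - 364*g + g²/6) = -106 - 364*g + g²/6)
h + M(20) = 501531 + (-106 - 364*20 + (⅙)*20²) = 501531 + (-106 - 7280 + (⅙)*400) = 501531 + (-106 - 7280 + 200/3) = 501531 - 21958/3 = 1482635/3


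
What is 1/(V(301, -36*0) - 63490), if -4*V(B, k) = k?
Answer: -1/63490 ≈ -1.5750e-5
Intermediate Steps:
V(B, k) = -k/4
1/(V(301, -36*0) - 63490) = 1/(-(-9)*0 - 63490) = 1/(-¼*0 - 63490) = 1/(0 - 63490) = 1/(-63490) = -1/63490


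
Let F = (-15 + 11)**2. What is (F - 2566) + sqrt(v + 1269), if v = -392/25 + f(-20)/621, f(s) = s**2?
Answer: -2550 + sqrt(1343277717)/1035 ≈ -2514.6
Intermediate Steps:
v = -233432/15525 (v = -392/25 + (-20)**2/621 = -392*1/25 + 400*(1/621) = -392/25 + 400/621 = -233432/15525 ≈ -15.036)
F = 16 (F = (-4)**2 = 16)
(F - 2566) + sqrt(v + 1269) = (16 - 2566) + sqrt(-233432/15525 + 1269) = -2550 + sqrt(19467793/15525) = -2550 + sqrt(1343277717)/1035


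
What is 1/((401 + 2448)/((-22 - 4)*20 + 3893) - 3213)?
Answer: -3373/10834600 ≈ -0.00031132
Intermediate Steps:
1/((401 + 2448)/((-22 - 4)*20 + 3893) - 3213) = 1/(2849/(-26*20 + 3893) - 3213) = 1/(2849/(-520 + 3893) - 3213) = 1/(2849/3373 - 3213) = 1/(-10834600/3373) = -3373/10834600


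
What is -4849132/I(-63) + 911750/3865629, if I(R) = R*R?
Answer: -6247108849426/5114227167 ≈ -1221.5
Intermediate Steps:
I(R) = R**2
-4849132/I(-63) + 911750/3865629 = -4849132/((-63)**2) + 911750/3865629 = -4849132/3969 + 911750*(1/3865629) = -4849132*1/3969 + 911750/3865629 = -4849132/3969 + 911750/3865629 = -6247108849426/5114227167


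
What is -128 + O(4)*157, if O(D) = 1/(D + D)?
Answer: -867/8 ≈ -108.38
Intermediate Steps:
O(D) = 1/(2*D)
-128 + O(4)*157 = -128 + ((½)/4)*157 = -128 + ((½)*(¼))*157 = -128 + (⅛)*157 = -128 + 157/8 = -867/8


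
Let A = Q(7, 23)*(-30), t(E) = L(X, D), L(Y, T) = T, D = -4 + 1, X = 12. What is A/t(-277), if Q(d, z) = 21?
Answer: 210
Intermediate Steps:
D = -3
t(E) = -3
A = -630 (A = 21*(-30) = -630)
A/t(-277) = -630/(-3) = -630*(-⅓) = 210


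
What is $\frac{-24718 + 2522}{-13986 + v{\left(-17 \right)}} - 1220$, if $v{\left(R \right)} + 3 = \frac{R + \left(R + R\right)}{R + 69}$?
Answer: $- \frac{886370188}{727479} \approx -1218.4$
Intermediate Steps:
$v{\left(R \right)} = -3 + \frac{3 R}{69 + R}$ ($v{\left(R \right)} = -3 + \frac{R + \left(R + R\right)}{R + 69} = -3 + \frac{R + 2 R}{69 + R} = -3 + \frac{3 R}{69 + R}$)
$\frac{-24718 + 2522}{-13986 + v{\left(-17 \right)}} - 1220 = \frac{-24718 + 2522}{-13986 - \frac{207}{69 - 17}} - 1220 = - \frac{22196}{-13986 - \frac{207}{52}} - 1220 = - \frac{22196}{- \frac{727479}{52}} - 1220 = \left(-22196\right) \left(- \frac{52}{727479}\right) - 1220 = \frac{1154192}{727479} - 1220 = - \frac{886370188}{727479}$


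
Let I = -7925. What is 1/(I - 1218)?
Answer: -1/9143 ≈ -0.00010937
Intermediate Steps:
1/(I - 1218) = 1/(-7925 - 1218) = 1/(-9143) = -1/9143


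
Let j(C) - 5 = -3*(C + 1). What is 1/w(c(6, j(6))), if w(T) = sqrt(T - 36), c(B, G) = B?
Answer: -I*sqrt(30)/30 ≈ -0.18257*I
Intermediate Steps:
j(C) = 2 - 3*C (j(C) = 5 - 3*(C + 1) = 5 - 3*(1 + C) = 5 + (-3 - 3*C) = 2 - 3*C)
w(T) = sqrt(-36 + T)
1/w(c(6, j(6))) = 1/(sqrt(-36 + 6)) = 1/(sqrt(-30)) = 1/(I*sqrt(30)) = -I*sqrt(30)/30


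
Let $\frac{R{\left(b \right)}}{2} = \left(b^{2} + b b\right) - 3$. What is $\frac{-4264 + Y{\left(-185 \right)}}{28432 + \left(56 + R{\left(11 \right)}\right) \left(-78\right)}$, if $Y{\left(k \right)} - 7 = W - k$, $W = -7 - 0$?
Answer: $\frac{4079}{13220} \approx 0.30855$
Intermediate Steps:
$W = -7$ ($W = -7 + 0 = -7$)
$Y{\left(k \right)} = - k$ ($Y{\left(k \right)} = 7 - \left(7 + k\right) = - k$)
$R{\left(b \right)} = -6 + 4 b^{2}$ ($R{\left(b \right)} = 2 \left(\left(b^{2} + b b\right) - 3\right) = 2 \left(\left(b^{2} + b^{2}\right) - 3\right) = 2 \left(2 b^{2} - 3\right) = 2 \left(-3 + 2 b^{2}\right) = -6 + 4 b^{2}$)
$\frac{-4264 + Y{\left(-185 \right)}}{28432 + \left(56 + R{\left(11 \right)}\right) \left(-78\right)} = \frac{-4264 - -185}{28432 + \left(56 - \left(6 - 4 \cdot 11^{2}\right)\right) \left(-78\right)} = \frac{-4264 + 185}{28432 + \left(56 + \left(-6 + 4 \cdot 121\right)\right) \left(-78\right)} = - \frac{4079}{28432 + \left(56 + \left(-6 + 484\right)\right) \left(-78\right)} = - \frac{4079}{28432 + \left(56 + 478\right) \left(-78\right)} = - \frac{4079}{28432 + 534 \left(-78\right)} = - \frac{4079}{28432 - 41652} = - \frac{4079}{-13220} = \left(-4079\right) \left(- \frac{1}{13220}\right) = \frac{4079}{13220}$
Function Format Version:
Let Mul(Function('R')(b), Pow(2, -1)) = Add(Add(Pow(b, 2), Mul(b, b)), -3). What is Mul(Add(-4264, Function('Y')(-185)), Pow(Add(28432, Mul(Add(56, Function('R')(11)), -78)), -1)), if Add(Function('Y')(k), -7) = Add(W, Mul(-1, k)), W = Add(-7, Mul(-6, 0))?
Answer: Rational(4079, 13220) ≈ 0.30855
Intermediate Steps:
W = -7 (W = Add(-7, 0) = -7)
Function('Y')(k) = Mul(-1, k) (Function('Y')(k) = Add(7, Add(-7, Mul(-1, k))) = Mul(-1, k))
Function('R')(b) = Add(-6, Mul(4, Pow(b, 2))) (Function('R')(b) = Mul(2, Add(Add(Pow(b, 2), Mul(b, b)), -3)) = Mul(2, Add(Add(Pow(b, 2), Pow(b, 2)), -3)) = Mul(2, Add(Mul(2, Pow(b, 2)), -3)) = Mul(2, Add(-3, Mul(2, Pow(b, 2)))) = Add(-6, Mul(4, Pow(b, 2))))
Mul(Add(-4264, Function('Y')(-185)), Pow(Add(28432, Mul(Add(56, Function('R')(11)), -78)), -1)) = Mul(Add(-4264, Mul(-1, -185)), Pow(Add(28432, Mul(Add(56, Add(-6, Mul(4, Pow(11, 2)))), -78)), -1)) = Mul(Add(-4264, 185), Pow(Add(28432, Mul(Add(56, Add(-6, Mul(4, 121))), -78)), -1)) = Mul(-4079, Pow(Add(28432, Mul(Add(56, Add(-6, 484)), -78)), -1)) = Mul(-4079, Pow(Add(28432, Mul(Add(56, 478), -78)), -1)) = Mul(-4079, Pow(Add(28432, Mul(534, -78)), -1)) = Mul(-4079, Pow(Add(28432, -41652), -1)) = Mul(-4079, Pow(-13220, -1)) = Mul(-4079, Rational(-1, 13220)) = Rational(4079, 13220)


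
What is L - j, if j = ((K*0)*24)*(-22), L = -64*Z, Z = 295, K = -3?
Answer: -18880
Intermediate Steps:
L = -18880 (L = -64*295 = -18880)
j = 0 (j = (-3*0*24)*(-22) = (0*24)*(-22) = 0*(-22) = 0)
L - j = -18880 - 1*0 = -18880 + 0 = -18880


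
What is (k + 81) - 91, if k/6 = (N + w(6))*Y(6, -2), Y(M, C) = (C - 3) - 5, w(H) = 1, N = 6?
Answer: -430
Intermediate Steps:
Y(M, C) = -8 + C (Y(M, C) = (-3 + C) - 5 = -8 + C)
k = -420 (k = 6*((6 + 1)*(-8 - 2)) = 6*(7*(-10)) = 6*(-70) = -420)
(k + 81) - 91 = (-420 + 81) - 91 = -339 - 91 = -430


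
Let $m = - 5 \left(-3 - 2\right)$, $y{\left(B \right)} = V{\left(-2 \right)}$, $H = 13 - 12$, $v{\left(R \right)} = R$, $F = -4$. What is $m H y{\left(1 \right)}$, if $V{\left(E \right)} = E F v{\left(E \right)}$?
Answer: $-400$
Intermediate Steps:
$V{\left(E \right)} = - 4 E^{2}$ ($V{\left(E \right)} = E \left(-4\right) E = - 4 E E = - 4 E^{2}$)
$H = 1$
$y{\left(B \right)} = -16$ ($y{\left(B \right)} = - 4 \left(-2\right)^{2} = \left(-4\right) 4 = -16$)
$m = 25$ ($m = \left(-5\right) \left(-5\right) = 25$)
$m H y{\left(1 \right)} = 25 \cdot 1 \left(-16\right) = 25 \left(-16\right) = -400$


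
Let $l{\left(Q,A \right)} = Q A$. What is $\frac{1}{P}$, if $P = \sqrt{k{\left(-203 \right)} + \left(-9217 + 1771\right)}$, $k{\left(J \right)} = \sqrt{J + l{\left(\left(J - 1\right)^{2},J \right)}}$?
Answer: $\frac{1}{\sqrt{-7446 + i \sqrt{8448251}}} \approx 0.0020694 - 0.010992 i$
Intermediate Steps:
$l{\left(Q,A \right)} = A Q$
$k{\left(J \right)} = \sqrt{J + J \left(-1 + J\right)^{2}}$ ($k{\left(J \right)} = \sqrt{J + J \left(J - 1\right)^{2}} = \sqrt{J + J \left(-1 + J\right)^{2}}$)
$P = \sqrt{-7446 + i \sqrt{8448251}}$ ($P = \sqrt{\sqrt{- 203 \left(1 + \left(-1 - 203\right)^{2}\right)} + \left(-9217 + 1771\right)} = \sqrt{\sqrt{- 203 \left(1 + \left(-204\right)^{2}\right)} - 7446} = \sqrt{\sqrt{- 203 \left(1 + 41616\right)} - 7446} = \sqrt{\sqrt{\left(-203\right) 41617} - 7446} = \sqrt{\sqrt{-8448251} - 7446} = \sqrt{i \sqrt{8448251} - 7446} = \sqrt{-7446 + i \sqrt{8448251}} \approx 16.541 + 87.861 i$)
$\frac{1}{P} = \frac{1}{\sqrt{-7446 + i \sqrt{8448251}}}$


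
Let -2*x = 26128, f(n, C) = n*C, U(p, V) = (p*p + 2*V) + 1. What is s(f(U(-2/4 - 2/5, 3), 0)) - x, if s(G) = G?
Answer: 13064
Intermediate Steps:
U(p, V) = 1 + p**2 + 2*V (U(p, V) = (p**2 + 2*V) + 1 = 1 + p**2 + 2*V)
f(n, C) = C*n
x = -13064 (x = -1/2*26128 = -13064)
s(f(U(-2/4 - 2/5, 3), 0)) - x = 0*(1 + (-2/4 - 2/5)**2 + 2*3) - 1*(-13064) = 0*(1 + (-2*1/4 - 2*1/5)**2 + 6) + 13064 = 0*(1 + (-1/2 - 2/5)**2 + 6) + 13064 = 0*(1 + (-9/10)**2 + 6) + 13064 = 0*(1 + 81/100 + 6) + 13064 = 0*(781/100) + 13064 = 0 + 13064 = 13064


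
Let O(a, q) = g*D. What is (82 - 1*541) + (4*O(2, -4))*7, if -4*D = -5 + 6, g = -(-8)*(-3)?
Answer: -291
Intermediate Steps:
g = -24 (g = -2*12 = -24)
D = -1/4 (D = -(-5 + 6)/4 = -1/4*1 = -1/4 ≈ -0.25000)
O(a, q) = 6 (O(a, q) = -24*(-1/4) = 6)
(82 - 1*541) + (4*O(2, -4))*7 = (82 - 1*541) + (4*6)*7 = (82 - 541) + 24*7 = -459 + 168 = -291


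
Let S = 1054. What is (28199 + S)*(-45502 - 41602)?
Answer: -2548053312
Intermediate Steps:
(28199 + S)*(-45502 - 41602) = (28199 + 1054)*(-45502 - 41602) = 29253*(-87104) = -2548053312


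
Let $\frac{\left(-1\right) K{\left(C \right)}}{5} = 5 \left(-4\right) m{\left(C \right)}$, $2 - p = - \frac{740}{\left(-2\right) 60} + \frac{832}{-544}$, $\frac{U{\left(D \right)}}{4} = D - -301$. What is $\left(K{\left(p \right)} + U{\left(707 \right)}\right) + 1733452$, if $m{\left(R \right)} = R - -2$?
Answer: $\frac{88608434}{51} \approx 1.7374 \cdot 10^{6}$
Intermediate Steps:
$U{\left(D \right)} = 1204 + 4 D$ ($U{\left(D \right)} = 4 \left(D - -301\right) = 4 \left(D + 301\right) = 4 \left(301 + D\right) = 1204 + 4 D$)
$p = - \frac{269}{102}$ ($p = 2 - \left(- \frac{740}{\left(-2\right) 60} + \frac{832}{-544}\right) = 2 - \left(- \frac{740}{-120} + 832 \left(- \frac{1}{544}\right)\right) = 2 - \left(\left(-740\right) \left(- \frac{1}{120}\right) - \frac{26}{17}\right) = 2 - \left(\frac{37}{6} - \frac{26}{17}\right) = 2 - \frac{473}{102} = - \frac{269}{102} \approx -2.6373$)
$m{\left(R \right)} = 2 + R$ ($m{\left(R \right)} = R + 2 = 2 + R$)
$K{\left(C \right)} = 200 + 100 C$ ($K{\left(C \right)} = - 5 \cdot 5 \left(-4\right) \left(2 + C\right) = - 5 \left(- 20 \left(2 + C\right)\right) = - 5 \left(-40 - 20 C\right) = 200 + 100 C$)
$\left(K{\left(p \right)} + U{\left(707 \right)}\right) + 1733452 = \left(\left(200 + 100 \left(- \frac{269}{102}\right)\right) + \left(1204 + 4 \cdot 707\right)\right) + 1733452 = \left(\left(200 - \frac{13450}{51}\right) + \left(1204 + 2828\right)\right) + 1733452 = \left(- \frac{3250}{51} + 4032\right) + 1733452 = \frac{202382}{51} + 1733452 = \frac{88608434}{51}$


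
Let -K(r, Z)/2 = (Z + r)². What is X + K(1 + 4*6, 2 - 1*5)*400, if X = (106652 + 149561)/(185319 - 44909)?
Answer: -54366495787/140410 ≈ -3.8720e+5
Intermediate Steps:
K(r, Z) = -2*(Z + r)²
X = 256213/140410 ≈ 1.8247
X + K(1 + 4*6, 2 - 1*5)*400 = 256213/140410 - 2*((2 - 1*5) + (1 + 4*6))²*400 = 256213/140410 - 2*((2 - 5) + (1 + 24))²*400 = 256213/140410 - 2*(-3 + 25)²*400 = 256213/140410 - 2*22²*400 = 256213/140410 - 2*484*400 = 256213/140410 - 968*400 = 256213/140410 - 387200 = -54366495787/140410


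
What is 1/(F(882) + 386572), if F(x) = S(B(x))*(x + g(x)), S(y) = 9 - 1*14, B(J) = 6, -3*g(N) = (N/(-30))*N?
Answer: 1/338944 ≈ 2.9503e-6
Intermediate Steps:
g(N) = N²/90 (g(N) = -N/(-30)*N/3 = -N*(-1/30)*N/3 = -(-N/30)*N/3 = -(-1)*N²/90 = N²/90)
S(y) = -5 (S(y) = 9 - 14 = -5)
F(x) = -5*x - x²/18 (F(x) = -5*(x + x²/90) = -5*x - x²/18)
1/(F(882) + 386572) = 1/((1/18)*882*(-90 - 1*882) + 386572) = 1/((1/18)*882*(-90 - 882) + 386572) = 1/((1/18)*882*(-972) + 386572) = 1/(-47628 + 386572) = 1/338944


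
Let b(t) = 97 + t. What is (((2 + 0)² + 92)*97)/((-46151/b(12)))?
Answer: -1015008/46151 ≈ -21.993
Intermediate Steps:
(((2 + 0)² + 92)*97)/((-46151/b(12))) = (((2 + 0)² + 92)*97)/((-46151/(97 + 12))) = ((2² + 92)*97)/((-46151/109)) = ((4 + 92)*97)/((-46151*1/109)) = (96*97)/(-46151/109) = 9312*(-109/46151) = -1015008/46151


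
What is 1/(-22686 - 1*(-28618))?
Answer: 1/5932 ≈ 0.00016858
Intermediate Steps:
1/(-22686 - 1*(-28618)) = 1/(-22686 + 28618) = 1/5932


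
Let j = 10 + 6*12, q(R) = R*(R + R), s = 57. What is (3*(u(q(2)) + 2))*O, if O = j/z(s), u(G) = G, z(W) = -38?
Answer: -1230/19 ≈ -64.737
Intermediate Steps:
q(R) = 2*R**2 (q(R) = R*(2*R) = 2*R**2)
j = 82 (j = 10 + 72 = 82)
O = -41/19 (O = 82/(-38) = 82*(-1/38) = -41/19 ≈ -2.1579)
(3*(u(q(2)) + 2))*O = (3*(2*2**2 + 2))*(-41/19) = (3*(2*4 + 2))*(-41/19) = (3*(8 + 2))*(-41/19) = (3*10)*(-41/19) = 30*(-41/19) = -1230/19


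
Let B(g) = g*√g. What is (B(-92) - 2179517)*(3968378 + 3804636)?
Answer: -16941416154238 - 1430234576*I*√23 ≈ -1.6941e+13 - 6.8592e+9*I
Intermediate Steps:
B(g) = g^(3/2)
(B(-92) - 2179517)*(3968378 + 3804636) = ((-92)^(3/2) - 2179517)*(3968378 + 3804636) = (-184*I*√23 - 2179517)*7773014 = (-2179517 - 184*I*√23)*7773014 = -16941416154238 - 1430234576*I*√23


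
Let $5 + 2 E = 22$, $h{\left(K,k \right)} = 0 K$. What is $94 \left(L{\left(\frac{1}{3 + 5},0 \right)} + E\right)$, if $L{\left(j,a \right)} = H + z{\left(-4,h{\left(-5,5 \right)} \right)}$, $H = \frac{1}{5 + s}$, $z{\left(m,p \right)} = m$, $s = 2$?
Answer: $\frac{3055}{7} \approx 436.43$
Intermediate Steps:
$h{\left(K,k \right)} = 0$
$E = \frac{17}{2}$ ($E = - \frac{5}{2} + \frac{1}{2} \cdot 22 = - \frac{5}{2} + 11 = \frac{17}{2} \approx 8.5$)
$H = \frac{1}{7}$ ($H = \frac{1}{5 + 2} = \frac{1}{7} \approx 0.14286$)
$L{\left(j,a \right)} = - \frac{27}{7}$ ($L{\left(j,a \right)} = \frac{1}{7} - 4 = - \frac{27}{7}$)
$94 \left(L{\left(\frac{1}{3 + 5},0 \right)} + E\right) = 94 \left(- \frac{27}{7} + \frac{17}{2}\right) = 94 \cdot \frac{65}{14} = \frac{3055}{7}$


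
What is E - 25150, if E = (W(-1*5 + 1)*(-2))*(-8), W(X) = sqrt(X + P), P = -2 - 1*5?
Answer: -25150 + 16*I*sqrt(11) ≈ -25150.0 + 53.066*I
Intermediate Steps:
P = -7 (P = -2 - 5 = -7)
W(X) = sqrt(-7 + X) (W(X) = sqrt(X - 7) = sqrt(-7 + X))
E = 16*I*sqrt(11) (E = (sqrt(-7 + (-1*5 + 1))*(-2))*(-8) = (sqrt(-7 + (-5 + 1))*(-2))*(-8) = (sqrt(-7 - 4)*(-2))*(-8) = (sqrt(-11)*(-2))*(-8) = ((I*sqrt(11))*(-2))*(-8) = -2*I*sqrt(11)*(-8) = 16*I*sqrt(11) ≈ 53.066*I)
E - 25150 = 16*I*sqrt(11) - 25150 = -25150 + 16*I*sqrt(11)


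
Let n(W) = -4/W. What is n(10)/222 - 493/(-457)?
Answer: 273158/253635 ≈ 1.0770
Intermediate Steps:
n(10)/222 - 493/(-457) = -4/10/222 - 493/(-457) = -4*⅒*(1/222) - 493*(-1/457) = -⅖*1/222 + 493/457 = -1/555 + 493/457 = 273158/253635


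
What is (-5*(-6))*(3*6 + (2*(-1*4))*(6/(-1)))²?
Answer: 130680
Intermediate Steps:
(-5*(-6))*(3*6 + (2*(-1*4))*(6/(-1)))² = (-1*(-30))*(18 + (2*(-4))*(6*(-1)))² = 30*(18 - 8*(-6))² = 30*(18 + 48)² = 30*66² = 30*4356 = 130680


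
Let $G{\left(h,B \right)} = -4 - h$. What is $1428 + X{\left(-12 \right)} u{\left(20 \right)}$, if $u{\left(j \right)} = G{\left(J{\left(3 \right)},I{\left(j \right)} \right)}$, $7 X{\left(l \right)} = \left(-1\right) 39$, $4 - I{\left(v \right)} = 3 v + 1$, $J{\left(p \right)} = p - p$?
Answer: $\frac{10152}{7} \approx 1450.3$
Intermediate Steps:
$J{\left(p \right)} = 0$
$I{\left(v \right)} = 3 - 3 v$ ($I{\left(v \right)} = 4 - \left(3 v + 1\right) = 4 - \left(1 + 3 v\right) = 3 - 3 v$)
$X{\left(l \right)} = - \frac{39}{7}$ ($X{\left(l \right)} = \frac{\left(-1\right) 39}{7} = \frac{1}{7} \left(-39\right) = - \frac{39}{7}$)
$u{\left(j \right)} = -4$ ($u{\left(j \right)} = -4 - 0 = -4 + 0 = -4$)
$1428 + X{\left(-12 \right)} u{\left(20 \right)} = 1428 - - \frac{156}{7} = 1428 + \frac{156}{7} = \frac{10152}{7}$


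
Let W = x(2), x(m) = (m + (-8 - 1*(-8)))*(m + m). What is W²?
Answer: 64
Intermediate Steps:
x(m) = 2*m² (x(m) = (m + (-8 + 8))*(2*m) = (m + 0)*(2*m) = m*(2*m) = 2*m²)
W = 8 (W = 2*2² = 2*4 = 8)
W² = 8² = 64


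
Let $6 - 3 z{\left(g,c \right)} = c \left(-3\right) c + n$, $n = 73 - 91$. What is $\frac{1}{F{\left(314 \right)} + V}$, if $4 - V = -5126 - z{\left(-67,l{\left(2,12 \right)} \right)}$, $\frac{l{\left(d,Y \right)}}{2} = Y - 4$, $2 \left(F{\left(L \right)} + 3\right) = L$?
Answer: $\frac{1}{5548} \approx 0.00018025$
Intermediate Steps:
$n = -18$
$F{\left(L \right)} = -3 + \frac{L}{2}$
$l{\left(d,Y \right)} = -8 + 2 Y$ ($l{\left(d,Y \right)} = 2 \left(Y - 4\right) = 2 \left(-4 + Y\right) = -8 + 2 Y$)
$z{\left(g,c \right)} = 8 + c^{2}$ ($z{\left(g,c \right)} = 2 - \frac{c \left(-3\right) c - 18}{3} = 2 - \frac{- 3 c c - 18}{3} = 2 - \frac{- 3 c^{2} - 18}{3} = 2 - \frac{-18 - 3 c^{2}}{3} = 2 + \left(6 + c^{2}\right) = 8 + c^{2}$)
$V = 5394$ ($V = 4 - \left(-5126 - \left(8 + \left(-8 + 2 \cdot 12\right)^{2}\right)\right) = 4 - \left(-5126 - \left(8 + \left(-8 + 24\right)^{2}\right)\right) = 4 - \left(-5126 - \left(8 + 16^{2}\right)\right) = 4 - \left(-5126 - \left(8 + 256\right)\right) = 4 - \left(-5126 - 264\right) = 4 - -5390 = 4 + 5390 = 5394$)
$\frac{1}{F{\left(314 \right)} + V} = \frac{1}{\left(-3 + \frac{1}{2} \cdot 314\right) + 5394} = \frac{1}{\left(-3 + 157\right) + 5394} = \frac{1}{154 + 5394} = \frac{1}{5548}$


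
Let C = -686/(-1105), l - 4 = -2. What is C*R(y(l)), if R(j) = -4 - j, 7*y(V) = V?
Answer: -588/221 ≈ -2.6606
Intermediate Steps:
l = 2 (l = 4 - 2 = 2)
y(V) = V/7
C = 686/1105 (C = -686*(-1/1105) = 686/1105 ≈ 0.62081)
C*R(y(l)) = 686*(-4 - 2/7)/1105 = (686/1105)*(-30/7) = -588/221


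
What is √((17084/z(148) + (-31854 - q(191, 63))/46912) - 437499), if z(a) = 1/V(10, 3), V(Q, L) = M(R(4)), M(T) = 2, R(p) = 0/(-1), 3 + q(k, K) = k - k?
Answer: I*√13869163164959/5864 ≈ 635.08*I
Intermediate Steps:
q(k, K) = -3 (q(k, K) = -3 + (k - k) = -3 + 0 = -3)
R(p) = 0 (R(p) = 0*(-1) = 0)
V(Q, L) = 2
z(a) = ½ (z(a) = 1/2 = ½)
√((17084/z(148) + (-31854 - q(191, 63))/46912) - 437499) = √((17084/(½) + (-31854 - 1*(-3))/46912) - 437499) = √((17084*2 + (-31854 + 3)*(1/46912)) - 437499) = √((34168 - 31851*1/46912) - 437499) = √((34168 - 31851/46912) - 437499) = √(1602857365/46912 - 437499) = √(-18921095723/46912) = I*√13869163164959/5864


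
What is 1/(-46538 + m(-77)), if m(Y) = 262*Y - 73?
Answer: -1/66785 ≈ -1.4973e-5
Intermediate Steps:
m(Y) = -73 + 262*Y
1/(-46538 + m(-77)) = 1/(-46538 + (-73 + 262*(-77))) = 1/(-46538 + (-73 - 20174)) = 1/(-46538 - 20247) = 1/(-66785) = -1/66785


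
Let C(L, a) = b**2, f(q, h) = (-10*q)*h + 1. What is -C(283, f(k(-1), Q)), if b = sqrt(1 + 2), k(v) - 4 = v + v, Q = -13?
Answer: -3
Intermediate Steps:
k(v) = 4 + 2*v (k(v) = 4 + (v + v) = 4 + 2*v)
f(q, h) = 1 - 10*h*q (f(q, h) = -10*h*q + 1 = 1 - 10*h*q)
b = sqrt(3) ≈ 1.7320
C(L, a) = 3 (C(L, a) = (sqrt(3))**2 = 3)
-C(283, f(k(-1), Q)) = -1*3 = -3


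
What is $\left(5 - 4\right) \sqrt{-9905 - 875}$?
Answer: $14 i \sqrt{55} \approx 103.83 i$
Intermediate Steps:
$\left(5 - 4\right) \sqrt{-9905 - 875} = 1 \sqrt{-10780} = 1 \cdot 14 i \sqrt{55} = 14 i \sqrt{55}$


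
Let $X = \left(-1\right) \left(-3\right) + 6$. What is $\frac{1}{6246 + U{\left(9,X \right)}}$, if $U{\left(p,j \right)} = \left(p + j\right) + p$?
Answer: $\frac{1}{6273} \approx 0.00015941$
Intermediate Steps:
$X = 9$ ($X = 3 + 6 = 9$)
$U{\left(p,j \right)} = j + 2 p$ ($U{\left(p,j \right)} = \left(j + p\right) + p = j + 2 p$)
$\frac{1}{6246 + U{\left(9,X \right)}} = \frac{1}{6246 + \left(9 + 2 \cdot 9\right)} = \frac{1}{6246 + \left(9 + 18\right)} = \frac{1}{6246 + 27} = \frac{1}{6273}$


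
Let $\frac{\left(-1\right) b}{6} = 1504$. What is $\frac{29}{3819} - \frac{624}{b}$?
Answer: $\frac{55099}{717972} \approx 0.076743$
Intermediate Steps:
$b = -9024$ ($b = \left(-6\right) 1504 = -9024$)
$\frac{29}{3819} - \frac{624}{b} = \frac{29}{3819} - \frac{624}{-9024} = 29 \cdot \frac{1}{3819} - - \frac{13}{188} = \frac{29}{3819} + \frac{13}{188} = \frac{55099}{717972}$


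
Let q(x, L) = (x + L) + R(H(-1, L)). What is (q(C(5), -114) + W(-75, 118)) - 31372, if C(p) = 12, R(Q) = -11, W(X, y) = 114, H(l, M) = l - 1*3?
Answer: -31371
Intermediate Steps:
H(l, M) = -3 + l (H(l, M) = l - 3 = -3 + l)
q(x, L) = -11 + L + x (q(x, L) = (x + L) - 11 = (L + x) - 11 = -11 + L + x)
(q(C(5), -114) + W(-75, 118)) - 31372 = ((-11 - 114 + 12) + 114) - 31372 = (-113 + 114) - 31372 = 1 - 31372 = -31371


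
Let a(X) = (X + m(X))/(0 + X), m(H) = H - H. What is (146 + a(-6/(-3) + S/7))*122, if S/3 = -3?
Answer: 17934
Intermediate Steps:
S = -9 (S = 3*(-3) = -9)
m(H) = 0
a(X) = 1 (a(X) = (X + 0)/(0 + X) = X/X = 1)
(146 + a(-6/(-3) + S/7))*122 = (146 + 1)*122 = 147*122 = 17934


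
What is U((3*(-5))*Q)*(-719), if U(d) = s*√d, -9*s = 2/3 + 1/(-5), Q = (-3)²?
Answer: 5033*I*√15/45 ≈ 433.17*I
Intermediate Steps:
Q = 9
s = -7/135 (s = -(2/3 + 1/(-5))/9 = -(2*(⅓) + 1*(-⅕))/9 = -(⅔ - ⅕)/9 = -⅑*7/15 = -7/135 ≈ -0.051852)
U(d) = -7*√d/135
U((3*(-5))*Q)*(-719) = -7*3*(I*√15)/135*(-719) = -7*3*I*√15/135*(-719) = -7*I*√15/45*(-719) = 5033*I*√15/45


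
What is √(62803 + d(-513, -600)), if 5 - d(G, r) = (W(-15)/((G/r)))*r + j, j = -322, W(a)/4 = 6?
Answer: 3*√3207770/19 ≈ 282.79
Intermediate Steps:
W(a) = 24 (W(a) = 4*6 = 24)
d(G, r) = 327 - 24*r²/G (d(G, r) = 5 - ((24/((G/r)))*r - 322) = 5 - ((24*(r/G))*r - 322) = 5 - ((24*r/G)*r - 322) = 5 - (24*r²/G - 322) = 5 - (-322 + 24*r²/G) = 5 + (322 - 24*r²/G) = 327 - 24*r²/G)
√(62803 + d(-513, -600)) = √(62803 + (327 - 24*(-600)²/(-513))) = √(62803 + (327 - 24*(-1/513)*360000)) = √(62803 + (327 + 320000/19)) = √(62803 + 326213/19) = √(1519470/19) = 3*√3207770/19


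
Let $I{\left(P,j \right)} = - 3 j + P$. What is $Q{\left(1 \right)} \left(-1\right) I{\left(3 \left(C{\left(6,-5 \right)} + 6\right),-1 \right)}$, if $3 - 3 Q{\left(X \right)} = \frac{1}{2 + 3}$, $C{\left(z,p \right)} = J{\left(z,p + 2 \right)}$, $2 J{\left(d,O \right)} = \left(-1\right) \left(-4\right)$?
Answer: $- \frac{126}{5} \approx -25.2$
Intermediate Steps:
$J{\left(d,O \right)} = 2$ ($J{\left(d,O \right)} = \frac{\left(-1\right) \left(-4\right)}{2} = \frac{1}{2} \cdot 4 = 2$)
$C{\left(z,p \right)} = 2$
$Q{\left(X \right)} = \frac{14}{15}$ ($Q{\left(X \right)} = 1 - \frac{1}{3 \left(2 + 3\right)} = 1 - \frac{1}{3 \cdot 5} = 1 - \frac{1}{15} = \frac{14}{15}$)
$I{\left(P,j \right)} = P - 3 j$
$Q{\left(1 \right)} \left(-1\right) I{\left(3 \left(C{\left(6,-5 \right)} + 6\right),-1 \right)} = \frac{14}{15} \left(-1\right) \left(3 \left(2 + 6\right) - -3\right) = - \frac{14 \left(3 \cdot 8 + 3\right)}{15} = - \frac{14 \left(24 + 3\right)}{15} = \left(- \frac{14}{15}\right) 27 = - \frac{126}{5}$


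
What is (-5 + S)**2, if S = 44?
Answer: 1521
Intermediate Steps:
(-5 + S)**2 = (-5 + 44)**2 = 39**2 = 1521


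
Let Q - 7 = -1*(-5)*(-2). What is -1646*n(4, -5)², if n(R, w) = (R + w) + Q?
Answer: -26336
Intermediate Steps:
Q = -3 (Q = 7 - 1*(-5)*(-2) = 7 + 5*(-2) = 7 - 10 = -3)
n(R, w) = -3 + R + w (n(R, w) = (R + w) - 3 = -3 + R + w)
-1646*n(4, -5)² = -1646*(-3 + 4 - 5)² = -1646*(-4)² = -1646*16 = -26336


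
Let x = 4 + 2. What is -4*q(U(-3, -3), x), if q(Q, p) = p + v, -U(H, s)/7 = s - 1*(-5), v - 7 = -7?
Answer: -24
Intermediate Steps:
v = 0 (v = 7 - 7 = 0)
U(H, s) = -35 - 7*s (U(H, s) = -7*(s - 1*(-5)) = -7*(s + 5) = -7*(5 + s) = -35 - 7*s)
x = 6
q(Q, p) = p (q(Q, p) = p + 0 = p)
-4*q(U(-3, -3), x) = -4*6 = -24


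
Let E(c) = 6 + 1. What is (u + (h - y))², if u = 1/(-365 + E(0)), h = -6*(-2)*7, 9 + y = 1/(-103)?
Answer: 11761724034369/1359691876 ≈ 8650.3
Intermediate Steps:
E(c) = 7
y = -928/103 (y = -9 + 1/(-103) = -9 - 1/103 = -928/103 ≈ -9.0097)
h = 84 (h = 12*7 = 84)
u = -1/358 (u = 1/(-365 + 7) = 1/(-358) = -1/358 ≈ -0.0027933)
(u + (h - y))² = (-1/358 + (84 - 1*(-928/103)))² = (-1/358 + (84 + 928/103))² = (-1/358 + 9580/103)² = (3429537/36874)² = 11761724034369/1359691876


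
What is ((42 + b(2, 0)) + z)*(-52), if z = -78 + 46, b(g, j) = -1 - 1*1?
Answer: -416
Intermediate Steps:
b(g, j) = -2 (b(g, j) = -1 - 1 = -2)
z = -32
((42 + b(2, 0)) + z)*(-52) = ((42 - 2) - 32)*(-52) = (40 - 32)*(-52) = 8*(-52) = -416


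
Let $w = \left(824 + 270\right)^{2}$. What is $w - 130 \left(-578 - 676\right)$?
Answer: $1359856$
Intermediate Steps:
$w = 1196836$ ($w = 1094^{2} = 1196836$)
$w - 130 \left(-578 - 676\right) = 1196836 - 130 \left(-578 - 676\right) = 1196836 - 130 \left(-1254\right) = 1196836 - -163020 = 1196836 + 163020 = 1359856$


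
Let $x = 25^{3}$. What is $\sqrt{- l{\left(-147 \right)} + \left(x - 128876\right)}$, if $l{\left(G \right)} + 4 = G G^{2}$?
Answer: $6 \sqrt{85091} \approx 1750.2$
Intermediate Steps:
$l{\left(G \right)} = -4 + G^{3}$ ($l{\left(G \right)} = -4 + G G^{2} = -4 + G^{3}$)
$x = 15625$
$\sqrt{- l{\left(-147 \right)} + \left(x - 128876\right)} = \sqrt{- (-4 + \left(-147\right)^{3}) + \left(15625 - 128876\right)} = \sqrt{- (-4 - 3176523) - 113251} = \sqrt{\left(-1\right) \left(-3176527\right) - 113251} = \sqrt{3176527 - 113251} = \sqrt{3063276} = 6 \sqrt{85091}$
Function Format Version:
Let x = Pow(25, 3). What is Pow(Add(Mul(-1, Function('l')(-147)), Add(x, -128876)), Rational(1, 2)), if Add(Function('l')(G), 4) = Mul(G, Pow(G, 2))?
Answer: Mul(6, Pow(85091, Rational(1, 2))) ≈ 1750.2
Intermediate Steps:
Function('l')(G) = Add(-4, Pow(G, 3)) (Function('l')(G) = Add(-4, Mul(G, Pow(G, 2))) = Add(-4, Pow(G, 3)))
x = 15625
Pow(Add(Mul(-1, Function('l')(-147)), Add(x, -128876)), Rational(1, 2)) = Pow(Add(Mul(-1, Add(-4, Pow(-147, 3))), Add(15625, -128876)), Rational(1, 2)) = Pow(Add(Mul(-1, Add(-4, -3176523)), -113251), Rational(1, 2)) = Pow(Add(Mul(-1, -3176527), -113251), Rational(1, 2)) = Pow(Add(3176527, -113251), Rational(1, 2)) = Pow(3063276, Rational(1, 2)) = Mul(6, Pow(85091, Rational(1, 2)))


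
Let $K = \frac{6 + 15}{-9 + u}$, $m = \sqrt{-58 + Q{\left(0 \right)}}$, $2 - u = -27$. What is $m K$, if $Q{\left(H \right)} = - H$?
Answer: $\frac{21 i \sqrt{58}}{20} \approx 7.9966 i$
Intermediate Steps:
$u = 29$ ($u = 2 - -27 = 2 + 27 = 29$)
$m = i \sqrt{58}$ ($m = \sqrt{-58 - 0} = \sqrt{-58 + 0} = \sqrt{-58} = i \sqrt{58} \approx 7.6158 i$)
$K = \frac{21}{20}$ ($K = \frac{6 + 15}{-9 + 29} = \frac{21}{20} \approx 1.05$)
$m K = i \sqrt{58} \cdot \frac{21}{20} = \frac{21 i \sqrt{58}}{20}$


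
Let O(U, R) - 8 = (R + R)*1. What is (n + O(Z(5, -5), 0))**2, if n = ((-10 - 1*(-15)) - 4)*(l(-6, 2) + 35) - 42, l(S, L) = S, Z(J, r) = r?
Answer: 25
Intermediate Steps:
O(U, R) = 8 + 2*R (O(U, R) = 8 + (R + R)*1 = 8 + (2*R)*1 = 8 + 2*R)
n = -13 (n = ((-10 - 1*(-15)) - 4)*(-6 + 35) - 42 = ((-10 + 15) - 4)*29 - 42 = (5 - 4)*29 - 42 = 1*29 - 42 = 29 - 42 = -13)
(n + O(Z(5, -5), 0))**2 = (-13 + (8 + 2*0))**2 = (-13 + (8 + 0))**2 = (-13 + 8)**2 = (-5)**2 = 25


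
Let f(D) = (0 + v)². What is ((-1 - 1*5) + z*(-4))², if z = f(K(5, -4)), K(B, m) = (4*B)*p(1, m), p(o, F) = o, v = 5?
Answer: 11236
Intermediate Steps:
K(B, m) = 4*B (K(B, m) = (4*B)*1 = 4*B)
f(D) = 25 (f(D) = (0 + 5)² = 5² = 25)
z = 25
((-1 - 1*5) + z*(-4))² = ((-1 - 1*5) + 25*(-4))² = ((-1 - 5) - 100)² = (-6 - 100)² = (-106)² = 11236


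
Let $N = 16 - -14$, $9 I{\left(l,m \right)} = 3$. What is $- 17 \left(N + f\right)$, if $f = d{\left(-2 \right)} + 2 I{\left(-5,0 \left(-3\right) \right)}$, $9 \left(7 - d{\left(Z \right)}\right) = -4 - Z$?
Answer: $- \frac{5797}{9} \approx -644.11$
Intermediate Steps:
$d{\left(Z \right)} = \frac{67}{9} + \frac{Z}{9}$ ($d{\left(Z \right)} = 7 - \frac{-4 - Z}{9} = 7 + \left(\frac{4}{9} + \frac{Z}{9}\right) = \frac{67}{9} + \frac{Z}{9}$)
$I{\left(l,m \right)} = \frac{1}{3}$ ($I{\left(l,m \right)} = \frac{1}{9} \cdot 3 = \frac{1}{3}$)
$N = 30$ ($N = 16 + 14 = 30$)
$f = \frac{71}{9}$ ($f = \left(\frac{67}{9} + \frac{1}{9} \left(-2\right)\right) + 2 \cdot \frac{1}{3} = \left(\frac{67}{9} - \frac{2}{9}\right) + \frac{2}{3} = \frac{65}{9} + \frac{2}{3} = \frac{71}{9} \approx 7.8889$)
$- 17 \left(N + f\right) = - 17 \left(30 + \frac{71}{9}\right) = \left(-17\right) \frac{341}{9} = - \frac{5797}{9}$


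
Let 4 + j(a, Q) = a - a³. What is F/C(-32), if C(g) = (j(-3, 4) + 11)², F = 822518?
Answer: 822518/961 ≈ 855.90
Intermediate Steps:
j(a, Q) = -4 + a - a³ (j(a, Q) = -4 + (a - a³) = -4 + a - a³)
C(g) = 961 (C(g) = ((-4 - 3 - 1*(-3)³) + 11)² = ((-4 - 3 - 1*(-27)) + 11)² = ((-4 - 3 + 27) + 11)² = (20 + 11)² = 31² = 961)
F/C(-32) = 822518/961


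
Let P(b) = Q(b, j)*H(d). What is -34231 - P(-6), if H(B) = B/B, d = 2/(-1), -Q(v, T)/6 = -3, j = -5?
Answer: -34249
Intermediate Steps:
Q(v, T) = 18 (Q(v, T) = -6*(-3) = 18)
d = -2 (d = 2*(-1) = -2)
H(B) = 1
P(b) = 18 (P(b) = 18*1 = 18)
-34231 - P(-6) = -34231 - 1*18 = -34231 - 18 = -34249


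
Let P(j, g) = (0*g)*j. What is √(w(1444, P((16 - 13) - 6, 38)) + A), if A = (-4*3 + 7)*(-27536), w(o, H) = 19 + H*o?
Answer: √137699 ≈ 371.08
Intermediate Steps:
P(j, g) = 0 (P(j, g) = 0*j = 0)
A = 137680 (A = (-12 + 7)*(-27536) = -5*(-27536) = 137680)
√(w(1444, P((16 - 13) - 6, 38)) + A) = √((19 + 0*1444) + 137680) = √((19 + 0) + 137680) = √(19 + 137680) = √137699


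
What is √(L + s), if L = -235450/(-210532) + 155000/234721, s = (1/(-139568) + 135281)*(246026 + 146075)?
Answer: 3*√1095126066257018605011610225474520985121/431058224152556 ≈ 2.3031e+5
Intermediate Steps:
s = 7403219224703307/139568 (s = (-1/139568 + 135281)*392101 = (18880898607/139568)*392101 = 7403219224703307/139568 ≈ 5.3044e+10)
L = 43948759725/24708140786 (L = -235450*(-1/210532) + 155000*(1/234721) = 117725/105266 + 155000/234721 = 43948759725/24708140786 ≈ 1.7787)
√(L + s) = √(43948759725/24708140786 + 7403219224703307/139568) = √(91459891439862459466539051/1724232896610224) = 3*√1095126066257018605011610225474520985121/431058224152556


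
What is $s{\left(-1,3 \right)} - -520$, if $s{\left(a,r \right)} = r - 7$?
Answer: $516$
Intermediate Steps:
$s{\left(a,r \right)} = -7 + r$
$s{\left(-1,3 \right)} - -520 = \left(-7 + 3\right) - -520 = -4 + 520 = 516$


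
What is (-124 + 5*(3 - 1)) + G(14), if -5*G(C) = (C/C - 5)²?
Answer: -586/5 ≈ -117.20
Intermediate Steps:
G(C) = -16/5 (G(C) = -(C/C - 5)²/5 = -(1 - 5)²/5 = -⅕*(-4)² = -⅕*16 = -16/5)
(-124 + 5*(3 - 1)) + G(14) = (-124 + 5*(3 - 1)) - 16/5 = (-124 + 5*2) - 16/5 = (-124 + 10) - 16/5 = -114 - 16/5 = -586/5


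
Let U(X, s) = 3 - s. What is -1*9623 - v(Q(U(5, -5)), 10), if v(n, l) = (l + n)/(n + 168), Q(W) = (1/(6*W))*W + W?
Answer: -10171620/1057 ≈ -9623.1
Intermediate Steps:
Q(W) = ⅙ + W (Q(W) = (1/(6*W))*W + W = ⅙ + W)
v(n, l) = (l + n)/(168 + n)
-1*9623 - v(Q(U(5, -5)), 10) = -1*9623 - (10 + (⅙ + (3 - 1*(-5))))/(168 + (⅙ + (3 - 1*(-5)))) = -9623 - (10 + (⅙ + (3 + 5)))/(168 + (⅙ + (3 + 5))) = -9623 - (10 + (⅙ + 8))/(168 + (⅙ + 8)) = -9623 - (10 + 49/6)/(168 + 49/6) = -9623 - 109/(1057/6*6) = -9623 - 6*109/(1057*6) = -9623 - 1*109/1057 = -9623 - 109/1057 = -10171620/1057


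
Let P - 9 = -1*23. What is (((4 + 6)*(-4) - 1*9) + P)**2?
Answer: 3969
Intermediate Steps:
P = -14 (P = 9 - 1*23 = 9 - 23 = -14)
(((4 + 6)*(-4) - 1*9) + P)**2 = (((4 + 6)*(-4) - 1*9) - 14)**2 = ((10*(-4) - 9) - 14)**2 = ((-40 - 9) - 14)**2 = (-49 - 14)**2 = (-63)**2 = 3969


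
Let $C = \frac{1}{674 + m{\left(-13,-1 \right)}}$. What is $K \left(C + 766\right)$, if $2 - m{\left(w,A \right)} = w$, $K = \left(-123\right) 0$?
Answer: $0$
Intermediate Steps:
$K = 0$
$m{\left(w,A \right)} = 2 - w$
$C = \frac{1}{689}$ ($C = \frac{1}{674 + \left(2 - -13\right)} = \frac{1}{674 + \left(2 + 13\right)} = \frac{1}{674 + 15} = \frac{1}{689} \approx 0.0014514$)
$K \left(C + 766\right) = 0 \left(\frac{1}{689} + 766\right) = 0 \cdot \frac{527775}{689} = 0$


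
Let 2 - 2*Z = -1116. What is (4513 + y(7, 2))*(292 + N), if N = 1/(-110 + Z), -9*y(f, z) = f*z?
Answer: 1774472909/1347 ≈ 1.3174e+6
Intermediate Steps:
Z = 559 (Z = 1 - ½*(-1116) = 1 + 558 = 559)
y(f, z) = -f*z/9
N = 1/449 (N = 1/(-110 + 559) = 1/449 ≈ 0.0022272)
(4513 + y(7, 2))*(292 + N) = (4513 - ⅑*7*2)*(292 + 1/449) = (4513 - 14/9)*(131109/449) = (40603/9)*(131109/449) = 1774472909/1347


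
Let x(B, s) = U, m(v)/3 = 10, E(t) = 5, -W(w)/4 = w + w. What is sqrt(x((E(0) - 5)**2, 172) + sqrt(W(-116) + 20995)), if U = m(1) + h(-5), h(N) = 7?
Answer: sqrt(37 + sqrt(21923)) ≈ 13.604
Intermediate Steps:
W(w) = -8*w (W(w) = -4*(w + w) = -8*w)
m(v) = 30 (m(v) = 3*10 = 30)
U = 37 (U = 30 + 7 = 37)
x(B, s) = 37
sqrt(x((E(0) - 5)**2, 172) + sqrt(W(-116) + 20995)) = sqrt(37 + sqrt(-8*(-116) + 20995)) = sqrt(37 + sqrt(928 + 20995)) = sqrt(37 + sqrt(21923))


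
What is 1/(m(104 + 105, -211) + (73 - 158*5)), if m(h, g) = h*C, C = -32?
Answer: -1/7405 ≈ -0.00013504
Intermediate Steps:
m(h, g) = -32*h (m(h, g) = h*(-32) = -32*h)
1/(m(104 + 105, -211) + (73 - 158*5)) = 1/(-32*(104 + 105) + (73 - 158*5)) = 1/(-32*209 + (73 - 790)) = 1/(-6688 - 717) = 1/(-7405) = -1/7405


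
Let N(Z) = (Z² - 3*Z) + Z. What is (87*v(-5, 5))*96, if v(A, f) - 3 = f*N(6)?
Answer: 1027296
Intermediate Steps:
N(Z) = Z² - 2*Z
v(A, f) = 3 + 24*f (v(A, f) = 3 + f*(6*(-2 + 6)) = 3 + f*(6*4) = 3 + f*24 = 3 + 24*f)
(87*v(-5, 5))*96 = (87*(3 + 24*5))*96 = (87*(3 + 120))*96 = (87*123)*96 = 10701*96 = 1027296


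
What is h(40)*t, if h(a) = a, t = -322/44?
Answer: -3220/11 ≈ -292.73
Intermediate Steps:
t = -161/22 (t = -322*1/44 = -161/22 ≈ -7.3182)
h(40)*t = 40*(-161/22) = -3220/11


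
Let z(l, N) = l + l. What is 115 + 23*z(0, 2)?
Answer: 115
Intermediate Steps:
z(l, N) = 2*l
115 + 23*z(0, 2) = 115 + 23*(2*0) = 115 + 23*0 = 115 + 0 = 115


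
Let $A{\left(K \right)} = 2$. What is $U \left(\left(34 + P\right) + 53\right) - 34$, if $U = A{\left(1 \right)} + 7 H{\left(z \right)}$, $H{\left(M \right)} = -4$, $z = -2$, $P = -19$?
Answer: $-1802$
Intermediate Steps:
$U = -26$ ($U = 2 + 7 \left(-4\right) = 2 - 28 = -26$)
$U \left(\left(34 + P\right) + 53\right) - 34 = - 26 \left(\left(34 - 19\right) + 53\right) - 34 = - 26 \left(15 + 53\right) - 34 = \left(-26\right) 68 - 34 = -1768 - 34 = -1802$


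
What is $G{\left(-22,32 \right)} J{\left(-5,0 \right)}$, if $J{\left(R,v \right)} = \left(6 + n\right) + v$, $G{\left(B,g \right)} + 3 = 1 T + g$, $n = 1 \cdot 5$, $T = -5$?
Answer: $264$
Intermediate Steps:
$n = 5$
$G{\left(B,g \right)} = -8 + g$ ($G{\left(B,g \right)} = -3 + \left(1 \left(-5\right) + g\right) = -3 + \left(-5 + g\right) = -8 + g$)
$J{\left(R,v \right)} = 11 + v$ ($J{\left(R,v \right)} = \left(6 + 5\right) + v = 11 + v$)
$G{\left(-22,32 \right)} J{\left(-5,0 \right)} = \left(-8 + 32\right) \left(11 + 0\right) = 24 \cdot 11 = 264$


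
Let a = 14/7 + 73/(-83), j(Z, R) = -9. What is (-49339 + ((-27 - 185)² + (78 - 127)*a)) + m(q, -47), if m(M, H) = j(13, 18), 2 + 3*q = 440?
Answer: -370089/83 ≈ -4458.9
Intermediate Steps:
q = 146 (q = -⅔ + (⅓)*440 = -⅔ + 440/3 = 146)
m(M, H) = -9
a = 93/83 (a = 14*(⅐) + 73*(-1/83) = 2 - 73/83 = 93/83 ≈ 1.1205)
(-49339 + ((-27 - 185)² + (78 - 127)*a)) + m(q, -47) = (-49339 + ((-27 - 185)² + (78 - 127)*(93/83))) - 9 = (-49339 + ((-212)² - 49*93/83)) - 9 = (-49339 + (44944 - 4557/83)) - 9 = (-49339 + 3725795/83) - 9 = -369342/83 - 9 = -370089/83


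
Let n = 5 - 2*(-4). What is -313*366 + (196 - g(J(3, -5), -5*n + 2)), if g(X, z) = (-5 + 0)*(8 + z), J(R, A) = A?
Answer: -114637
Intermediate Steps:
n = 13 (n = 5 + 8 = 13)
g(X, z) = -40 - 5*z (g(X, z) = -5*(8 + z) = -40 - 5*z)
-313*366 + (196 - g(J(3, -5), -5*n + 2)) = -313*366 + (196 - (-40 - 5*(-5*13 + 2))) = -114558 + (196 - (-40 - 5*(-65 + 2))) = -114558 + (196 - (-40 - 5*(-63))) = -114558 + (196 - (-40 + 315)) = -114558 + (196 - 1*275) = -114558 + (196 - 275) = -114558 - 79 = -114637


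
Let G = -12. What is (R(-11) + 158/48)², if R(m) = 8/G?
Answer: 441/64 ≈ 6.8906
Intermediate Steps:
R(m) = -⅔ (R(m) = 8/(-12) = 8*(-1/12) = -⅔)
(R(-11) + 158/48)² = (-⅔ + 158/48)² = (-⅔ + 158*(1/48))² = (-⅔ + 79/24)² = (21/8)² = 441/64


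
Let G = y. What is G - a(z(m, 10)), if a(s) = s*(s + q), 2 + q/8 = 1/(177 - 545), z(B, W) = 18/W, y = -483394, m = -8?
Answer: -555873661/1150 ≈ -4.8337e+5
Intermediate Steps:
G = -483394
q = -737/46 (q = -16 + 8/(177 - 545) = -16 + 8/(-368) = -16 + 8*(-1/368) = -16 - 1/46 = -737/46 ≈ -16.022)
a(s) = s*(-737/46 + s) (a(s) = s*(s - 737/46) = s*(-737/46 + s))
G - a(z(m, 10)) = -483394 - 18/10*(-737 + 46*(18/10))/46 = -483394 - 18*(⅒)*(-737 + 46*(18*(⅒)))/46 = -483394 - 9*(-737 + 46*(9/5))/(46*5) = -483394 - 9*(-737 + 414/5)/(46*5) = -483394 - 9*(-3271)/(46*5*5) = -483394 - 1*(-29439/1150) = -483394 + 29439/1150 = -555873661/1150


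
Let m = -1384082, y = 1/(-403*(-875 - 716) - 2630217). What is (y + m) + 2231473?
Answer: 1685497984203/1989044 ≈ 8.4739e+5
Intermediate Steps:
y = -1/1989044 (y = 1/(-403*(-1591) - 2630217) = 1/(641173 - 2630217) = 1/(-1989044) = -1/1989044 ≈ -5.0275e-7)
(y + m) + 2231473 = (-1/1989044 - 1384082) + 2231473 = -2752999997609/1989044 + 2231473 = 1685497984203/1989044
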